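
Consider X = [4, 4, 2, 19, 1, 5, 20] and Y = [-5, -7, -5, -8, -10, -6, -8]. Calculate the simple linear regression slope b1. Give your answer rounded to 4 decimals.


The sample means are xbar = 7.8571 and ybar = -7.0000.
Compute S_xx = 390.8571 and S_xy = -25.0000.
Slope b1 = S_xy / S_xx = -25.0000 / 390.8571 = -0.0640.

-0.0640


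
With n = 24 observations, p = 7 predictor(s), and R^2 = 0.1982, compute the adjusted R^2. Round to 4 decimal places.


Adjusted R^2 = 1 - (1 - R^2) * (n-1)/(n-p-1).
(1 - R^2) = 0.8018.
(n-1)/(n-p-1) = 23/16.
(1 - R^2) * (n-1) = 0.8018 * 23 = 18.4414.
Divide by (n-p-1): 18.4414 / 16 = 1.1526.
Adj R^2 = 1 - 1.1526 = -0.1526.

-0.1526


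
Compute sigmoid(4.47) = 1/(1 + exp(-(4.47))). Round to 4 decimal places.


exp(-4.4700) = 0.0114.
1 + exp(-z) = 1.0114.
sigmoid = 1/1.0114 = 0.9887.

0.9887


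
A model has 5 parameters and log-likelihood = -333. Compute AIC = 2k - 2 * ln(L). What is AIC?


Compute:
2k = 2*5 = 10.
-2*loglik = -2*(-333) = 666.
AIC = 10 + 666 = 676.

676


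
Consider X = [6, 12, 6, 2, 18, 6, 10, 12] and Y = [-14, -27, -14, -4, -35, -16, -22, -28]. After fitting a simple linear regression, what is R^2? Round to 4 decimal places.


The fitted line is Y = -2.5114 + -1.9432*X.
SSres = 21.4318, SStot = 686.0000.
R^2 = 1 - SSres/SStot = 0.9688.

0.9688


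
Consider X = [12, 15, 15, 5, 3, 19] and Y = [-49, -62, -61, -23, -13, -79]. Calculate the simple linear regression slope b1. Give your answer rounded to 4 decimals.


Calculate xbar = 11.5000, ybar = -47.8333.
S_xx = 195.5000, S_xy = -787.5000.
Using b1 = S_xy / S_xx = -787.5000 / 195.5000, we get b1 = -4.0281.

-4.0281


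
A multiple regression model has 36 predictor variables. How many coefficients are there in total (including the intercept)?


Including the intercept, the model has 36 predictor coefficients + 1 intercept.
Total = 37.

37


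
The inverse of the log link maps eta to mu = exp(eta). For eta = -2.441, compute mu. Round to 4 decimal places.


The inverse log link gives:
mu = exp(-2.441) = 0.0871.

0.0871


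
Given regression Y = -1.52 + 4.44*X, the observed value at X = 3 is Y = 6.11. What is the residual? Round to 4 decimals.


Fitted value at X = 3 is yhat = -1.52 + 4.44*3 = 11.8000.
Residual = 6.11 - 11.8000 = -5.6900.

-5.6900


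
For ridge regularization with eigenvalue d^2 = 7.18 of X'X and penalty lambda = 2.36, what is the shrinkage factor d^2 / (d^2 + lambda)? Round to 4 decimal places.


Denominator = d^2 + lambda = 7.18 + 2.36 = 9.5400.
Shrinkage = 7.18 / 9.5400 = 0.7526.

0.7526


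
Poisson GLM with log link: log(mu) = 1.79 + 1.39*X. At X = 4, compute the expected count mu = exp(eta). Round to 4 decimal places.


eta = 1.79 + 1.39 * 4 = 7.3500.
mu = exp(7.3500) = 1556.1965.

1556.1965


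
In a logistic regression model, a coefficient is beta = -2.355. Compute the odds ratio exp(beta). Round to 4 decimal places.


exp(-2.355) = 0.0949.
So the odds ratio is 0.0949.

0.0949


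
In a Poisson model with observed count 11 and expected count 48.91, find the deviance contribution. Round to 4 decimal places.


y/mu = 11/48.91 = 0.224903 (approx.), and ln(11/48.91) = -1.492087.
y * ln(y/mu) = 11 * -1.492087 = -16.412957.
y - mu = -37.91.
D = 2 * (-16.412957 - -37.91) = 42.994086, which rounds to 42.9941.

42.9941


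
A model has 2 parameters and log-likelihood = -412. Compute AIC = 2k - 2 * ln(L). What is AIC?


Compute:
2k = 2*2 = 4.
-2*loglik = -2*(-412) = 824.
AIC = 4 + 824 = 828.

828


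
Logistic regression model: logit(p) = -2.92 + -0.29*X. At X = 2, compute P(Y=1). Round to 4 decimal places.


z = -2.92 + -0.29 * 2 = -3.5000.
Sigmoid: P = 1 / (1 + exp(3.5000)) = 0.0293.

0.0293


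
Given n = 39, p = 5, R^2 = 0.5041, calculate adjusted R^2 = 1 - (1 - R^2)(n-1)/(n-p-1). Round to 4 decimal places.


Plug in: Adj R^2 = 1 - (1 - 0.5041) * 38/33.
= 1 - 0.4959 * 38/33
= 1 - 18.8442 / 33
= 1 - 0.5710 = 0.4290.

0.4290


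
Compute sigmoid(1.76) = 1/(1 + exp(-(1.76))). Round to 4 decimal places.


First, exp(-1.7600) = 0.1720.
Then sigma(z) = 1/(1 + 0.1720) = 0.8532.

0.8532


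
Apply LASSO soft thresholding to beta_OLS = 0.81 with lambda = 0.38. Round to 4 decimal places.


Absolute value: |0.81| = 0.81.
Compare to lambda = 0.38.
Since |beta| > lambda, coefficient = sign(beta)*(|beta| - lambda) = 0.4300.

0.4300


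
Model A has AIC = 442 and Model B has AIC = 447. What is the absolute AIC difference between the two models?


Compute |442 - 447| = 5.
Model A has the smaller AIC.

5


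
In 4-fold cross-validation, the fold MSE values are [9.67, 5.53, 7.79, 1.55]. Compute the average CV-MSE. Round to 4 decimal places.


Sum of fold MSEs = 24.5400.
Average = 24.5400 / 4 = 6.1350.

6.1350


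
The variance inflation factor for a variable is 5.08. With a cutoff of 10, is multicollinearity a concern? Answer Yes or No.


Check: VIF = 5.08 vs threshold = 10.
Since 5.08 < 10, the answer is No.

No


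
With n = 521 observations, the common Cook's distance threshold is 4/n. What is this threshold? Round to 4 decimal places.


Using the rule of thumb:
Threshold = 4 / 521 = 0.0077.

0.0077


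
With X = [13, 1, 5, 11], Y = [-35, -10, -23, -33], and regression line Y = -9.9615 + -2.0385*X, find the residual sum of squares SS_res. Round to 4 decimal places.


Predicted values from Y = -9.9615 + -2.0385*X.
Residuals: [1.4620, 2.0000, -2.8460, -0.6150].
SSres = 14.6154.

14.6154


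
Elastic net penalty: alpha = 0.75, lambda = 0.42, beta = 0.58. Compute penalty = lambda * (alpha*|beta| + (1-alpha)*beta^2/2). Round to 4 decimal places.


L1 component = 0.75 * |0.58| = 0.4350.
L2 component = 0.25 * 0.58^2 / 2 = 0.0421.
Penalty = 0.42 * (0.4350 + 0.0421) = 0.42 * 0.4771 = 0.2004.

0.2004


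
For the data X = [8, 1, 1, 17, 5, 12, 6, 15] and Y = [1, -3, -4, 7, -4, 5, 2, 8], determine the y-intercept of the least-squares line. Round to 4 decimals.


First find the slope: b1 = 0.7572.
Means: xbar = 8.1250, ybar = 1.5000.
b0 = ybar - b1 * xbar = 1.5000 - 0.7572 * 8.1250 = -4.6521.

-4.6521


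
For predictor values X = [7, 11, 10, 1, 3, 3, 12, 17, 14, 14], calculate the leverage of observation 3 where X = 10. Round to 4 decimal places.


n = 10, xbar = 9.2000.
SXX = sum((xi - xbar)^2) = 267.6000.
h = 1/10 + (10 - 9.2000)^2 / 267.6000 = 0.1024.

0.1024


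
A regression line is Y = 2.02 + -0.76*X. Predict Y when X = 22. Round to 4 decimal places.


Predicted value:
Y = 2.02 + (-0.76)(22) = 2.02 + -16.7200 = -14.7000.

-14.7000


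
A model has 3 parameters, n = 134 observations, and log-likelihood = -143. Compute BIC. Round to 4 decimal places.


Compute k*ln(n) = 3*ln(134) = 3*4.897840 = 14.693520.
Then -2*loglik = 286.
BIC = 14.693520 + 286 = 300.693520, which rounds to 300.6935.

300.6935


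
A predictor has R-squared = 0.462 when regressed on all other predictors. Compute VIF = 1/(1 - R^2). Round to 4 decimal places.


Denominator: 1 - 0.462 = 0.538.
VIF = 1 / 0.538 = 1.8587.

1.8587


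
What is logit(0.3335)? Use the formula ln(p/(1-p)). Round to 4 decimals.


1 - p = 0.6665.
p/(1-p) = 0.5004.
logit = ln(0.5004) = -0.6924.

-0.6924


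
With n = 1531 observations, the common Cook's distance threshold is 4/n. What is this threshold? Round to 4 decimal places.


Cook's distance cutoff = 4/n = 4/1531.
= 0.0026.

0.0026


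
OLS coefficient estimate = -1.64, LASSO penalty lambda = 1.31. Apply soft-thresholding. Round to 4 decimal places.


Absolute value: |-1.64| = 1.64.
Compare to lambda = 1.31.
Since |beta| > lambda, coefficient = sign(beta)*(|beta| - lambda) = -0.3300.

-0.3300


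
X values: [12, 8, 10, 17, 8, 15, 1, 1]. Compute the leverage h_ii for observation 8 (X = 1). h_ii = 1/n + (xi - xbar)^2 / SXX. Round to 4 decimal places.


n = 8, xbar = 9.0000.
SXX = sum((xi - xbar)^2) = 240.0000.
h = 1/8 + (1 - 9.0000)^2 / 240.0000 = 0.3917.

0.3917


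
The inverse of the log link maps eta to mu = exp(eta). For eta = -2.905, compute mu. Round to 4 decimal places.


Apply the inverse link:
mu = e^-2.905 = 0.0547.

0.0547


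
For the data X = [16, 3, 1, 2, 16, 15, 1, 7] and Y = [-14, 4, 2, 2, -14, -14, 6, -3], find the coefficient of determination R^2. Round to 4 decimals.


The fitted line is Y = 5.6286 + -1.2464*X.
SSres = 15.1128, SStot = 536.8750.
R^2 = 1 - SSres/SStot = 0.9719.

0.9719


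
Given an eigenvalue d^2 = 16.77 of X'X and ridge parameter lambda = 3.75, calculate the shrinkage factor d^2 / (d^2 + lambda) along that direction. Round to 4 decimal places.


Compute the denominator: 16.77 + 3.75 = 20.5200.
Shrinkage factor = 16.77 / 20.5200 = 0.8173.

0.8173


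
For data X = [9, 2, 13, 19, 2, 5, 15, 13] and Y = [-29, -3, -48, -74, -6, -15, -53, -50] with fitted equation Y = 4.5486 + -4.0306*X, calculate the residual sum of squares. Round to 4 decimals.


Compute predicted values, then residuals = yi - yhat_i.
Residuals: [2.7268, 0.5126, -0.1508, -1.9672, -2.4874, 0.6044, 2.9104, -2.1508].
SSres = sum(residual^2) = 31.2396.

31.2396


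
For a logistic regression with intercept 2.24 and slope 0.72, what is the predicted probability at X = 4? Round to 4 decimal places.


Linear predictor: z = 2.24 + 0.72 * 4 = 5.1200.
P = 1/(1 + exp(-5.1200)) = 1/(1 + 0.0060) = 0.9941.

0.9941


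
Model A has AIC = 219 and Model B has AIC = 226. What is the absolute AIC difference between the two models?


|AIC_A - AIC_B| = |219 - 226| = 7.
Model A is preferred (lower AIC).

7


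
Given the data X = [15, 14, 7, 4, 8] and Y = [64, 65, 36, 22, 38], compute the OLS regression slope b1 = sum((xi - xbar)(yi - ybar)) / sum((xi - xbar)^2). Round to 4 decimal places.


First compute the means: xbar = 9.6000, ybar = 45.0000.
Then S_xx = sum((xi - xbar)^2) = 89.2000.
S_xy = sum((xi - xbar)(yi - ybar)) = 354.0000.
b1 = S_xy / S_xx = 354.0000 / 89.2000 = 3.9686.

3.9686


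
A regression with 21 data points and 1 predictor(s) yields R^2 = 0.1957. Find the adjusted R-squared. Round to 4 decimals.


Plug in: Adj R^2 = 1 - (1 - 0.1957) * 20/19.
= 1 - 0.8043 * 20/19
= 1 - 16.0860 / 19
= 1 - 0.8466 = 0.1534.

0.1534


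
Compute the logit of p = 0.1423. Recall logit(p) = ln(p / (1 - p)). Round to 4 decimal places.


Compute the odds: 0.1423/0.8577 = 0.1659.
Take the natural log: ln(0.1659) = -1.7963.

-1.7963


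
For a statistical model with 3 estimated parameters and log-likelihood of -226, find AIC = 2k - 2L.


Compute:
2k = 2*3 = 6.
-2*loglik = -2*(-226) = 452.
AIC = 6 + 452 = 458.

458


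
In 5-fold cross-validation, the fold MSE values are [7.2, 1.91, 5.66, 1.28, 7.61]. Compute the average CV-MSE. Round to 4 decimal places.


Sum of fold MSEs = 23.6600.
Average = 23.6600 / 5 = 4.7320.

4.7320


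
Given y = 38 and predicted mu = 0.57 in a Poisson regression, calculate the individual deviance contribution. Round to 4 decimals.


First: ln(38/0.57) = 4.199705.
Then: 38 * 4.199705 = 159.588790.
y - mu = 38 - 0.57 = 37.43.
D = 2(159.588790 - 37.43) = 244.317580, which rounds to 244.3176.

244.3176


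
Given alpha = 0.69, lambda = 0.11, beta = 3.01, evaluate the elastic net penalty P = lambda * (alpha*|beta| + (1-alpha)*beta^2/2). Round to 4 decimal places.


L1 component = 0.69 * |3.01| = 2.0769.
L2 component = 0.31 * 3.01^2 / 2 = 1.4043.
Penalty = 0.11 * (2.0769 + 1.4043) = 0.11 * 3.4812 = 0.3829.

0.3829


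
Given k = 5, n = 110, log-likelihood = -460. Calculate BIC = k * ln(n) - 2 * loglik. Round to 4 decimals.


Compute k*ln(n) = 5*ln(110) = 5*4.700480 = 23.502400.
Then -2*loglik = 920.
BIC = 23.502400 + 920 = 943.502400, which rounds to 943.5024.

943.5024


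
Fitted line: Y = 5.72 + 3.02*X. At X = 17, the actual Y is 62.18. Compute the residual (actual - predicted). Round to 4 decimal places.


Fitted value at X = 17 is yhat = 5.72 + 3.02*17 = 57.0600.
Residual = 62.18 - 57.0600 = 5.1200.

5.1200


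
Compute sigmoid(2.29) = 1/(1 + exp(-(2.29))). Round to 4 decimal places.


Compute exp(-2.2900) = 0.1013.
Sigmoid = 1 / (1 + 0.1013) = 1 / 1.1013 = 0.9080.

0.9080


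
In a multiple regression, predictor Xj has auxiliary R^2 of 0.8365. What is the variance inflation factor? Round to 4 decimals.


Using VIF = 1/(1 - R^2_j):
1 - 0.8365 = 0.1635.
VIF = 6.1162.

6.1162


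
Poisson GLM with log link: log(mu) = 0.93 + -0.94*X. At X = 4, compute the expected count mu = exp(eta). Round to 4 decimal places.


Linear predictor: eta = 0.93 + (-0.94)(4) = -2.8300.
Expected count: mu = exp(-2.8300) = 0.0590.

0.0590


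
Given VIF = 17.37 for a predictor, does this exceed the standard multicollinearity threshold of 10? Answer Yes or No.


The threshold is 10.
VIF = 17.37 is >= 10.
Multicollinearity indication: Yes.

Yes


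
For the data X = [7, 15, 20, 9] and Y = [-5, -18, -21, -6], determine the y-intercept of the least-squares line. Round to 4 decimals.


First find the slope: b1 = -1.3508.
Means: xbar = 12.7500, ybar = -12.5000.
b0 = ybar - b1 * xbar = -12.5000 - -1.3508 * 12.7500 = 4.7232.

4.7232


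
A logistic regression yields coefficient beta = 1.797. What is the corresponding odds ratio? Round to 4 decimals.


Odds ratio = exp(beta) = exp(1.797).
= 6.0315.

6.0315


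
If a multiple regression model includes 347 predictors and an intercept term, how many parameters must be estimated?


Each predictor gets one coefficient, plus one intercept.
Total parameters = 347 + 1 = 348.

348


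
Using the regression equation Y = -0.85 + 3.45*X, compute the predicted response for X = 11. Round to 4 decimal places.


Predicted value:
Y = -0.85 + (3.45)(11) = -0.85 + 37.9500 = 37.1000.

37.1000


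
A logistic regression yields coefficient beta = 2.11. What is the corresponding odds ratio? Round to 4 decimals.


exp(2.11) = 8.2482.
So the odds ratio is 8.2482.

8.2482


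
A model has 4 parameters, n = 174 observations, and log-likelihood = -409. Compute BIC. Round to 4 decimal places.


k * ln(n) = 4 * ln(174) = 4 * 5.159055 = 20.636220.
-2 * loglik = -2 * (-409) = 818.
BIC = 20.636220 + 818 = 838.636220, which rounds to 838.6362.

838.6362


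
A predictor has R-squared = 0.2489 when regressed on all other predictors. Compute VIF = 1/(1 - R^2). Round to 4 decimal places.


Denominator: 1 - 0.2489 = 0.7511.
VIF = 1 / 0.7511 = 1.3314.

1.3314


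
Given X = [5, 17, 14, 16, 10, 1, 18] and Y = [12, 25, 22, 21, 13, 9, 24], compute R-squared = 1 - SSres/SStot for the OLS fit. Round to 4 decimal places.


After computing the OLS fit (b0=6.9628, b1=0.9538):
SSres = 21.1734, SStot = 252.0000.
R^2 = 1 - 21.1734/252.0000 = 0.9160.

0.9160


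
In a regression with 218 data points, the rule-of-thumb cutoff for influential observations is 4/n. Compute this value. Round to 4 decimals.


Using the rule of thumb:
Threshold = 4 / 218 = 0.0183.

0.0183


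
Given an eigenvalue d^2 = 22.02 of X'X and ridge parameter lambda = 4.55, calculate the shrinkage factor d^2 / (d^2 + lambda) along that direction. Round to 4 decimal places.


d^2 + lambda = 22.02 + 4.55 = 26.5700.
Shrinkage factor = 22.02/26.5700 = 0.8288.

0.8288


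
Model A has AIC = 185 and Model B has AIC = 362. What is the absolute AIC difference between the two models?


Absolute difference = |185 - 362| = 177.
The model with lower AIC (A) is preferred.

177


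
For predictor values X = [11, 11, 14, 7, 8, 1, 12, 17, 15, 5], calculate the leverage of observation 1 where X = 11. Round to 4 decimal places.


n = 10, xbar = 10.1000.
SXX = sum((xi - xbar)^2) = 214.9000.
h = 1/10 + (11 - 10.1000)^2 / 214.9000 = 0.1038.

0.1038


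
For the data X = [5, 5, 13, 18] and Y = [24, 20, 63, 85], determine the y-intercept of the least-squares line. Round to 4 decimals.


First find the slope: b1 = 4.8961.
Means: xbar = 10.2500, ybar = 48.0000.
b0 = ybar - b1 * xbar = 48.0000 - 4.8961 * 10.2500 = -2.1853.

-2.1853


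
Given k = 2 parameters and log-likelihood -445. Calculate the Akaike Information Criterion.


Compute:
2k = 2*2 = 4.
-2*loglik = -2*(-445) = 890.
AIC = 4 + 890 = 894.

894


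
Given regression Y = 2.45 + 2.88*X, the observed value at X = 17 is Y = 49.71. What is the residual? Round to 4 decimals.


Fitted value at X = 17 is yhat = 2.45 + 2.88*17 = 51.4100.
Residual = 49.71 - 51.4100 = -1.7000.

-1.7000


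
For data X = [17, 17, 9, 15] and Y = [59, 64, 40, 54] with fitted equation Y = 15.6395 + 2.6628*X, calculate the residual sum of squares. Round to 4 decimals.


Predicted values from Y = 15.6395 + 2.6628*X.
Residuals: [-1.9071, 3.0929, 0.3953, -1.5815].
SSres = 15.8605.

15.8605


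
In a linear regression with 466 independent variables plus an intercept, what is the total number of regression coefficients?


Each predictor gets one coefficient, plus one intercept.
Total parameters = 466 + 1 = 467.

467


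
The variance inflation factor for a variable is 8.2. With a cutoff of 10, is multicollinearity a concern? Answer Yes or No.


Compare VIF = 8.2 to the threshold of 10.
8.2 < 10, so the answer is No.

No


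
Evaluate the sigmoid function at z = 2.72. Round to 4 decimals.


exp(-2.7200) = 0.0659.
1 + exp(-z) = 1.0659.
sigmoid = 1/1.0659 = 0.9382.

0.9382


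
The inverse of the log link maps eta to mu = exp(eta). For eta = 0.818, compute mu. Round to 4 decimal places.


The inverse log link gives:
mu = exp(0.818) = 2.2660.

2.2660


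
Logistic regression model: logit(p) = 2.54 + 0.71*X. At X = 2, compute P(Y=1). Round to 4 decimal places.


Linear predictor: z = 2.54 + 0.71 * 2 = 3.9600.
P = 1/(1 + exp(-3.9600)) = 1/(1 + 0.0191) = 0.9813.

0.9813


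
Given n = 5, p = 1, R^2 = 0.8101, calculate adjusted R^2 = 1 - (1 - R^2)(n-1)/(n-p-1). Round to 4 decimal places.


Using the formula:
(1 - 0.8101) = 0.1899.
Multiply by 4/3: 0.1899 * 4 = 0.7596, then 0.7596 / 3 = 0.2532.
Adj R^2 = 1 - 0.2532 = 0.7468.

0.7468


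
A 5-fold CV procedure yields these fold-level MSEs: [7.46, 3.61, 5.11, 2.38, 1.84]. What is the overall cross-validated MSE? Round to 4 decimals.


Sum of fold MSEs = 20.4000.
Average = 20.4000 / 5 = 4.0800.

4.0800


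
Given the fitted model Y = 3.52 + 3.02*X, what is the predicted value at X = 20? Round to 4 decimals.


Plug X = 20 into Y = 3.52 + 3.02*X:
Y = 3.52 + 60.4000 = 63.9200.

63.9200


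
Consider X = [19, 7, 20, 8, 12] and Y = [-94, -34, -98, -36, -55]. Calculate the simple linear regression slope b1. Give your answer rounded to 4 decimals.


First compute the means: xbar = 13.2000, ybar = -63.4000.
Then S_xx = sum((xi - xbar)^2) = 146.8000.
S_xy = sum((xi - xbar)(yi - ybar)) = -747.6000.
b1 = S_xy / S_xx = -747.6000 / 146.8000 = -5.0926.

-5.0926


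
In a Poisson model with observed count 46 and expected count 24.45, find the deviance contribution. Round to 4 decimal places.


First: ln(46/24.45) = 0.632011.
Then: 46 * 0.632011 = 29.072506.
y - mu = 46 - 24.45 = 21.55.
D = 2(29.072506 - 21.55) = 15.045012, which rounds to 15.0450.

15.0450


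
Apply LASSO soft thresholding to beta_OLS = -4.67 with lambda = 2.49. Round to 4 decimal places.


Check: |-4.67| = 4.67 vs lambda = 2.49.
Since |beta| > lambda, coefficient = sign(beta)*(|beta| - lambda) = -2.1800.
Soft-thresholded coefficient = -2.1800.

-2.1800


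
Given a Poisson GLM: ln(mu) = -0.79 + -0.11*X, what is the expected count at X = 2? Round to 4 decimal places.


Compute eta = -0.79 + -0.11 * 2 = -1.0100.
Apply inverse link: mu = e^-1.0100 = 0.3642.

0.3642


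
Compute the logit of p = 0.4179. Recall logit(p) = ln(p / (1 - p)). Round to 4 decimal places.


Compute the odds: 0.4179/0.5821 = 0.7179.
Take the natural log: ln(0.7179) = -0.3314.

-0.3314


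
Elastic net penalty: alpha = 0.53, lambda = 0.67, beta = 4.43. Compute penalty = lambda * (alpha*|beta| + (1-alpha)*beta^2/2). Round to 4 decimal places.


Compute:
L1 = 0.53 * 4.43 = 2.3479.
L2 = 0.47 * 4.43^2 / 2 = 4.6119.
Penalty = 0.67 * (2.3479 + 4.6119) = 4.6630.

4.6630


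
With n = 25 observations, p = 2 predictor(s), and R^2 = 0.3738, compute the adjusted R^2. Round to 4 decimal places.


Using the formula:
(1 - 0.3738) = 0.6262.
Multiply by 24/22: 0.6262 * 24 = 15.0288, then 15.0288 / 22 = 0.6831.
Adj R^2 = 1 - 0.6831 = 0.3169.

0.3169


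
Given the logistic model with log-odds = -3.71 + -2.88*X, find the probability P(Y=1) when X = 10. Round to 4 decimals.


z = -3.71 + -2.88 * 10 = -32.5100.
Sigmoid: P = 1 / (1 + exp(32.5100)) = 0.0000.

0.0000


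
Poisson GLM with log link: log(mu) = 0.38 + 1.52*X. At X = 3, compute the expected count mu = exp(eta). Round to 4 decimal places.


eta = 0.38 + 1.52 * 3 = 4.9400.
mu = exp(4.9400) = 139.7702.

139.7702


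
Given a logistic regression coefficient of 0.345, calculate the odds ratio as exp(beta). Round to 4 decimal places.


The odds ratio is computed as:
OR = e^(0.345) = 1.4120.

1.4120


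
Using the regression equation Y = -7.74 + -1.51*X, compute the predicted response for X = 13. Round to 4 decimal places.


Substitute X = 13 into the equation:
Y = -7.74 + -1.51 * 13 = -7.74 + -19.6300 = -27.3700.

-27.3700


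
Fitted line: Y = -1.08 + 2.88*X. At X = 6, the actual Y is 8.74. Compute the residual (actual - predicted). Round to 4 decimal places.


Fitted value at X = 6 is yhat = -1.08 + 2.88*6 = 16.2000.
Residual = 8.74 - 16.2000 = -7.4600.

-7.4600


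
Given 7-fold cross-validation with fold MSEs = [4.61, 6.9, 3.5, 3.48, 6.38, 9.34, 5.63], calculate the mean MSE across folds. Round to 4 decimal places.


Sum of fold MSEs = 39.8400.
Average = 39.8400 / 7 = 5.6914.

5.6914


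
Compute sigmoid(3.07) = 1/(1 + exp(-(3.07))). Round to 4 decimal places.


First, exp(-3.0700) = 0.0464.
Then sigma(z) = 1/(1 + 0.0464) = 0.9556.

0.9556


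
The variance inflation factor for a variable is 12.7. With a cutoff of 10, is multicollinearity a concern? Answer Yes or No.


The threshold is 10.
VIF = 12.7 is >= 10.
Multicollinearity indication: Yes.

Yes


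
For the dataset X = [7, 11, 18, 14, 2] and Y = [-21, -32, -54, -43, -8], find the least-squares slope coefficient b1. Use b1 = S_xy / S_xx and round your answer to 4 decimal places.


The sample means are xbar = 10.4000 and ybar = -31.6000.
Compute S_xx = 153.2000 and S_xy = -445.8000.
Slope b1 = S_xy / S_xx = -445.8000 / 153.2000 = -2.9099.

-2.9099


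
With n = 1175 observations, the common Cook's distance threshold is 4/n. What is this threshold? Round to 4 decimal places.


The threshold is 4/n.
4/1175 = 0.0034.

0.0034


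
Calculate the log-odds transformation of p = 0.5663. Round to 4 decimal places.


Compute the odds: 0.5663/0.4337 = 1.3057.
Take the natural log: ln(1.3057) = 0.2668.

0.2668


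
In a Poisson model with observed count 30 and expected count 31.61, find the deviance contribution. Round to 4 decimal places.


First: ln(30/31.61) = -0.052276.
Then: 30 * -0.052276 = -1.568280.
y - mu = 30 - 31.61 = -1.61.
D = 2(-1.568280 - -1.61) = 0.083440, which rounds to 0.0834.

0.0834


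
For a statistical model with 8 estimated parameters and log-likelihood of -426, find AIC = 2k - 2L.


AIC = 2k - 2*loglik = 2(8) - 2(-426).
= 16 + 852 = 868.

868


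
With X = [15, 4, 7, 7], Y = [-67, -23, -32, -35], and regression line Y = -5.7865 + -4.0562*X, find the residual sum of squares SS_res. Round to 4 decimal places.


Predicted values from Y = -5.7865 + -4.0562*X.
Residuals: [-0.3705, -0.9887, 2.1799, -0.8201].
SSres = 6.5393.

6.5393


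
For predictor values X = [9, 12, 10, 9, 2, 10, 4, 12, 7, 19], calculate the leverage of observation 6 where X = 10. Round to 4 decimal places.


Compute xbar = 9.4000 with n = 10 observations.
SXX = 196.4000.
Leverage = 1/10 + (10 - 9.4000)^2/196.4000 = 0.1018.

0.1018


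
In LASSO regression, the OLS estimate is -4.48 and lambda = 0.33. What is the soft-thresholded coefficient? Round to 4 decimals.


Absolute value: |-4.48| = 4.48.
Compare to lambda = 0.33.
Since |beta| > lambda, coefficient = sign(beta)*(|beta| - lambda) = -4.1500.

-4.1500


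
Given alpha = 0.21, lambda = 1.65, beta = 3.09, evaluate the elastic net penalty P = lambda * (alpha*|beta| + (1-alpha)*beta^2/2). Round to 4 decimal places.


alpha * |beta| = 0.21 * 3.09 = 0.6489.
(1-alpha) * beta^2/2 = 0.79 * 9.5481/2 = 3.7715.
Total = 1.65 * (0.6489 + 3.7715) = 7.2937.

7.2937


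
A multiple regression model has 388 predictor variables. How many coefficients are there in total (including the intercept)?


Each predictor gets one coefficient, plus one intercept.
Total parameters = 388 + 1 = 389.

389


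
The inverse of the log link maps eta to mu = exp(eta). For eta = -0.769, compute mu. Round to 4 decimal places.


Apply the inverse link:
mu = e^-0.769 = 0.4635.

0.4635


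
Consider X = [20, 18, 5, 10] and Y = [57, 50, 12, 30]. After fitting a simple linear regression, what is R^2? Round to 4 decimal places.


Fit the OLS line: b0 = -1.1908, b1 = 2.9012.
SSres = 7.5673.
SStot = 1242.7500.
R^2 = 1 - 7.5673/1242.7500 = 0.9939.

0.9939


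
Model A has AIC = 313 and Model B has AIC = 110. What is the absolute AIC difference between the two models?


Absolute difference = |313 - 110| = 203.
The model with lower AIC (B) is preferred.

203


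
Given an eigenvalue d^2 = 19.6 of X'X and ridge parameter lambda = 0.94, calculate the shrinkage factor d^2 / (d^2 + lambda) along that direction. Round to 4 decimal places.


d^2 + lambda = 19.6 + 0.94 = 20.5400.
Shrinkage factor = 19.6/20.5400 = 0.9542.

0.9542


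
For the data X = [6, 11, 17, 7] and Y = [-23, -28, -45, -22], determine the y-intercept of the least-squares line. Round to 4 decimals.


Compute b1 = -2.0803 from the OLS formula.
With xbar = 10.2500 and ybar = -29.5000, the intercept is:
b0 = -29.5000 - -2.0803 * 10.2500 = -8.1773.

-8.1773


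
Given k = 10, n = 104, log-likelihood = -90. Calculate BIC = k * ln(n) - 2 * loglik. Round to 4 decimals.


Compute k*ln(n) = 10*ln(104) = 10*4.644391 = 46.443910.
Then -2*loglik = 180.
BIC = 46.443910 + 180 = 226.443910, which rounds to 226.4439.

226.4439


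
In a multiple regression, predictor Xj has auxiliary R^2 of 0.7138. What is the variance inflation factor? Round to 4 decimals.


Denominator: 1 - 0.7138 = 0.2862.
VIF = 1 / 0.2862 = 3.4941.

3.4941


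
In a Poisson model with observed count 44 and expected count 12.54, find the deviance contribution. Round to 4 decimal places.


Compute y*ln(y/mu) = 44*ln(44/12.54) = 44*1.255266 = 55.231704.
y - mu = 31.46.
D = 2*(55.231704 - (31.46)) = 47.543408, which rounds to 47.5434.

47.5434


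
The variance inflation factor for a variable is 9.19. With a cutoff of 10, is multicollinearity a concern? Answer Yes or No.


Compare VIF = 9.19 to the threshold of 10.
9.19 < 10, so the answer is No.

No


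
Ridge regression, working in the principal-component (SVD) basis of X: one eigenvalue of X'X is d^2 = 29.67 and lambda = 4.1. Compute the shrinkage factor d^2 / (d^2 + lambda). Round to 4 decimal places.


Compute the denominator: 29.67 + 4.1 = 33.7700.
Shrinkage factor = 29.67 / 33.7700 = 0.8786.

0.8786


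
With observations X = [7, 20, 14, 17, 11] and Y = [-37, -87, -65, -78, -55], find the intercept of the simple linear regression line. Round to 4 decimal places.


The slope is b1 = -3.8560.
Sample means are xbar = 13.8000 and ybar = -64.4000.
Intercept: b0 = -64.4000 - (-3.8560)(13.8000) = -11.1868.

-11.1868


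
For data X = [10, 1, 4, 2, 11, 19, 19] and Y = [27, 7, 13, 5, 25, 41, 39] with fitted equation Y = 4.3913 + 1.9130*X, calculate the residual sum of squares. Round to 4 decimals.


For each point, residual = actual - predicted.
Residuals: [3.4787, 0.6957, 0.9567, -3.2173, -0.4343, 0.2617, -1.7383].
Sum of squared residuals = 27.1304.

27.1304


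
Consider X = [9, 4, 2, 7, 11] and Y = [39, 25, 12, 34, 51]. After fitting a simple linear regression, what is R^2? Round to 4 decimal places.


Fit the OLS line: b0 = 5.9737, b1 = 3.9737.
SSres = 22.7632.
SStot = 862.8000.
R^2 = 1 - 22.7632/862.8000 = 0.9736.

0.9736


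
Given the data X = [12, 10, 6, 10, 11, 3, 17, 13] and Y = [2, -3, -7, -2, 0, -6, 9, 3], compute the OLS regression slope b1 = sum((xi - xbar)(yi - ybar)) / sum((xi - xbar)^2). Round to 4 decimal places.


The sample means are xbar = 10.2500 and ybar = -0.5000.
Compute S_xx = 127.5000 and S_xy = 147.0000.
Slope b1 = S_xy / S_xx = 147.0000 / 127.5000 = 1.1529.

1.1529


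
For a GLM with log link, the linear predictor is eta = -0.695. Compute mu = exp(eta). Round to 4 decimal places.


Apply the inverse link:
mu = e^-0.695 = 0.4991.

0.4991


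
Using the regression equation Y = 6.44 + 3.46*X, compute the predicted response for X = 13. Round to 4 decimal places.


Substitute X = 13 into the equation:
Y = 6.44 + 3.46 * 13 = 6.44 + 44.9800 = 51.4200.

51.4200


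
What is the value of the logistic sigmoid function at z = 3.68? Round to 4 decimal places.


Compute exp(-3.6800) = 0.0252.
Sigmoid = 1 / (1 + 0.0252) = 1 / 1.0252 = 0.9754.

0.9754


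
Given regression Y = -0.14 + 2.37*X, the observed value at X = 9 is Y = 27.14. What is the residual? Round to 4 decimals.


Compute yhat = -0.14 + (2.37)(9) = 21.1900.
Residual = actual - predicted = 27.14 - 21.1900 = 5.9500.

5.9500


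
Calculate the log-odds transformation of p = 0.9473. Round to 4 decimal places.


1 - p = 0.0527.
p/(1-p) = 17.9753.
logit = ln(17.9753) = 2.8890.

2.8890


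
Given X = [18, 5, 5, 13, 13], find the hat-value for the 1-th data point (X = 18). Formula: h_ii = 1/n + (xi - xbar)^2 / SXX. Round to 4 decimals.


Mean of X: xbar = 10.8000.
SXX = 128.8000.
For X = 18: h = 1/5 + (18 - 10.8000)^2/128.8000 = 0.6025.

0.6025


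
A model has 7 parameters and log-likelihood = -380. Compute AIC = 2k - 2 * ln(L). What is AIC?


AIC = 2*7 - 2*(-380).
= 14 + 760 = 774.

774


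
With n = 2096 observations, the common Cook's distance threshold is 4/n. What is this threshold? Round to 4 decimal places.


Cook's distance cutoff = 4/n = 4/2096.
= 0.0019.

0.0019


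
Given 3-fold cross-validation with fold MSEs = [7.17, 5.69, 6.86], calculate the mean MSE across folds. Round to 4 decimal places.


Add all fold MSEs: 19.7200.
Divide by k = 3: 19.7200/3 = 6.5733.

6.5733


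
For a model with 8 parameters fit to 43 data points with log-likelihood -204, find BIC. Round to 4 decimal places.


k * ln(n) = 8 * ln(43) = 8 * 3.761200 = 30.089600.
-2 * loglik = -2 * (-204) = 408.
BIC = 30.089600 + 408 = 438.089600, which rounds to 438.0896.

438.0896


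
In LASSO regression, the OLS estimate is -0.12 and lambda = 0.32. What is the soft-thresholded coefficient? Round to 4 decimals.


Check: |-0.12| = 0.12 vs lambda = 0.32.
Since |beta| <= lambda, the coefficient is set to 0.
Soft-thresholded coefficient = 0.0000.

0.0000


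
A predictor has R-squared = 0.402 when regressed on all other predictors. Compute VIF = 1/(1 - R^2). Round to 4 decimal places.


Denominator: 1 - 0.402 = 0.598.
VIF = 1 / 0.598 = 1.6722.

1.6722


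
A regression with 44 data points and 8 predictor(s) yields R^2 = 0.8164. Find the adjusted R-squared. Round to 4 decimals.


Plug in: Adj R^2 = 1 - (1 - 0.8164) * 43/35.
= 1 - 0.1836 * 43/35
= 1 - 7.8948 / 35
= 1 - 0.2256 = 0.7744.

0.7744


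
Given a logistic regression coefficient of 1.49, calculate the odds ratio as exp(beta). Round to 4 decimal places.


Odds ratio = exp(beta) = exp(1.49).
= 4.4371.

4.4371


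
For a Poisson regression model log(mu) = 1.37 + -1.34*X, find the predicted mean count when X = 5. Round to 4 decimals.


eta = 1.37 + -1.34 * 5 = -5.3300.
mu = exp(-5.3300) = 0.0048.

0.0048


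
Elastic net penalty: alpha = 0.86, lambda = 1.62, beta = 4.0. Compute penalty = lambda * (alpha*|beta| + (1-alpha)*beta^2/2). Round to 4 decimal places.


alpha * |beta| = 0.86 * 4.0 = 3.4400.
(1-alpha) * beta^2/2 = 0.14 * 16.0000/2 = 1.1200.
Total = 1.62 * (3.4400 + 1.1200) = 7.3872.

7.3872


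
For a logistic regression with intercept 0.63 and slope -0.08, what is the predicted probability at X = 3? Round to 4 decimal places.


z = 0.63 + -0.08 * 3 = 0.3900.
Sigmoid: P = 1 / (1 + exp(-0.3900)) = 0.5963.

0.5963


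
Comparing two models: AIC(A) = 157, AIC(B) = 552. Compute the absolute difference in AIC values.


Absolute difference = |157 - 552| = 395.
The model with lower AIC (A) is preferred.

395


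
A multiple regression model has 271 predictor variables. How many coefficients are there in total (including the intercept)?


Each predictor gets one coefficient, plus one intercept.
Total parameters = 271 + 1 = 272.

272


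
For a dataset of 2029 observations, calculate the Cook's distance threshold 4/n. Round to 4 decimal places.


Using the rule of thumb:
Threshold = 4 / 2029 = 0.0020.

0.0020


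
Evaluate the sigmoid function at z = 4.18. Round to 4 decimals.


First, exp(-4.1800) = 0.0153.
Then sigma(z) = 1/(1 + 0.0153) = 0.9849.

0.9849


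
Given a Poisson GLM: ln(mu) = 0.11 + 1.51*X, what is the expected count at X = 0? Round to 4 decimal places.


eta = 0.11 + 1.51 * 0 = 0.1100.
mu = exp(0.1100) = 1.1163.

1.1163


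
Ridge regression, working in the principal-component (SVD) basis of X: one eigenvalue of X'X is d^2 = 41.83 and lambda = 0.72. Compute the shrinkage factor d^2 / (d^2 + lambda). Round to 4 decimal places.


Denominator = d^2 + lambda = 41.83 + 0.72 = 42.5500.
Shrinkage = 41.83 / 42.5500 = 0.9831.

0.9831


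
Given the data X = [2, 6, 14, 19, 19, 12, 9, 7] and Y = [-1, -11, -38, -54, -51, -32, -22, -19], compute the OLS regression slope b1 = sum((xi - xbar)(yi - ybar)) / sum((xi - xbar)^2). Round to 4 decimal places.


The sample means are xbar = 11.0000 and ybar = -28.5000.
Compute S_xx = 264.0000 and S_xy = -802.0000.
Slope b1 = S_xy / S_xx = -802.0000 / 264.0000 = -3.0379.

-3.0379


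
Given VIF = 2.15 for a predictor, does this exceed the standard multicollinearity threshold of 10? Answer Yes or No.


Check: VIF = 2.15 vs threshold = 10.
Since 2.15 < 10, the answer is No.

No


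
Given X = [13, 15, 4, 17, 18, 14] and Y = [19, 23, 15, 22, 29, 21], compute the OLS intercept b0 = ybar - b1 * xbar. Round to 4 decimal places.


First find the slope: b1 = 0.8008.
Means: xbar = 13.5000, ybar = 21.5000.
b0 = ybar - b1 * xbar = 21.5000 - 0.8008 * 13.5000 = 10.6892.

10.6892


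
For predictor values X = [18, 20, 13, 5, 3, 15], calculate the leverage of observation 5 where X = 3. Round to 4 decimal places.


Mean of X: xbar = 12.3333.
SXX = 239.3333.
For X = 3: h = 1/6 + (3 - 12.3333)^2/239.3333 = 0.5306.

0.5306


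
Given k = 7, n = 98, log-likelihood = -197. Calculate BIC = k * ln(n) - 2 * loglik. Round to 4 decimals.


Compute k*ln(n) = 7*ln(98) = 7*4.584967 = 32.094769.
Then -2*loglik = 394.
BIC = 32.094769 + 394 = 426.094769, which rounds to 426.0948.

426.0948


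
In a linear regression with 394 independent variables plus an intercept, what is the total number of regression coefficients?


Each predictor gets one coefficient, plus one intercept.
Total parameters = 394 + 1 = 395.

395


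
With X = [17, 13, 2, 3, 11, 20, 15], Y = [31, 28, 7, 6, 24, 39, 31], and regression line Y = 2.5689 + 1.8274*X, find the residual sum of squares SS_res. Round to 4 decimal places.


Predicted values from Y = 2.5689 + 1.8274*X.
Residuals: [-2.6347, 1.6749, 0.7763, -2.0511, 1.3297, -0.1169, 1.0201].
SSres = 17.3790.

17.3790


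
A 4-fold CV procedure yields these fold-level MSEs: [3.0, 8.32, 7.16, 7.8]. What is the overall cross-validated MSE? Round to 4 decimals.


Add all fold MSEs: 26.2800.
Divide by k = 4: 26.2800/4 = 6.5700.

6.5700


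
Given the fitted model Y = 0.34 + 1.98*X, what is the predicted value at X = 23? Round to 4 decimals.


Substitute X = 23 into the equation:
Y = 0.34 + 1.98 * 23 = 0.34 + 45.5400 = 45.8800.

45.8800


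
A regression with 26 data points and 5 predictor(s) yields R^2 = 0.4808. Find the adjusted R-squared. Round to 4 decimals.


Plug in: Adj R^2 = 1 - (1 - 0.4808) * 25/20.
= 1 - 0.5192 * 25/20
= 1 - 12.9800 / 20
= 1 - 0.6490 = 0.3510.

0.3510


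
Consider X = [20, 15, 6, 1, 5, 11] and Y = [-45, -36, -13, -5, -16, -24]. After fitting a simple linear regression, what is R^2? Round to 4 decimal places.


The fitted line is Y = -2.7129 + -2.1159*X.
SSres = 19.5108, SStot = 1126.8333.
R^2 = 1 - SSres/SStot = 0.9827.

0.9827


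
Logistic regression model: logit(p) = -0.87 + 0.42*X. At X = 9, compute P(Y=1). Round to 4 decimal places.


Compute z = -0.87 + (0.42)(9) = 2.9100.
exp(-z) = 0.0545.
P = 1/(1 + 0.0545) = 0.9483.

0.9483


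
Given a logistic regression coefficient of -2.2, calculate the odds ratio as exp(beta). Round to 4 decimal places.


exp(-2.2) = 0.1108.
So the odds ratio is 0.1108.

0.1108


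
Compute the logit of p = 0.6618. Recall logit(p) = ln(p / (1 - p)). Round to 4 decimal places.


Compute the odds: 0.6618/0.3382 = 1.9568.
Take the natural log: ln(1.9568) = 0.6713.

0.6713


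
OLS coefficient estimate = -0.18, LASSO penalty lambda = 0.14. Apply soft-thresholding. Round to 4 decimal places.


Check: |-0.18| = 0.18 vs lambda = 0.14.
Since |beta| > lambda, coefficient = sign(beta)*(|beta| - lambda) = -0.0400.
Soft-thresholded coefficient = -0.0400.

-0.0400


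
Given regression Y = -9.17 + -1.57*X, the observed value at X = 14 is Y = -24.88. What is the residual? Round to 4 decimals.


Compute yhat = -9.17 + (-1.57)(14) = -31.1500.
Residual = actual - predicted = -24.88 - -31.1500 = 6.2700.

6.2700


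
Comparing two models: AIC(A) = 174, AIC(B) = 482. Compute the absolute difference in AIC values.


Absolute difference = |174 - 482| = 308.
The model with lower AIC (A) is preferred.

308


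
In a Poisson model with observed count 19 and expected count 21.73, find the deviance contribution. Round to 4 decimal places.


First: ln(19/21.73) = -0.134255.
Then: 19 * -0.134255 = -2.550845.
y - mu = 19 - 21.73 = -2.73.
D = 2(-2.550845 - -2.73) = 0.358310, which rounds to 0.3583.

0.3583


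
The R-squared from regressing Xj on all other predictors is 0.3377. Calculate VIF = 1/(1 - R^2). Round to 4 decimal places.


Denominator: 1 - 0.3377 = 0.6623.
VIF = 1 / 0.6623 = 1.5099.

1.5099


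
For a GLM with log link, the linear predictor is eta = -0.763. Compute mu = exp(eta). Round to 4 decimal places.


The inverse log link gives:
mu = exp(-0.763) = 0.4663.

0.4663


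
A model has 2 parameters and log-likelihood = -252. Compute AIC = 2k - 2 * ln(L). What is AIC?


AIC = 2*2 - 2*(-252).
= 4 + 504 = 508.

508


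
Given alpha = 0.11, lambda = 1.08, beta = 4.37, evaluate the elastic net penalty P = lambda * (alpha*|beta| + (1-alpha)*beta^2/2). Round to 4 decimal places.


Compute:
L1 = 0.11 * 4.37 = 0.4807.
L2 = 0.89 * 4.37^2 / 2 = 8.4981.
Penalty = 1.08 * (0.4807 + 8.4981) = 9.6971.

9.6971


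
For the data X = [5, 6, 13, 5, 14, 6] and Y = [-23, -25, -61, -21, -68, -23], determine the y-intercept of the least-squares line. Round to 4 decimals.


First find the slope: b1 = -5.1612.
Means: xbar = 8.1667, ybar = -36.8333.
b0 = ybar - b1 * xbar = -36.8333 - -5.1612 * 8.1667 = 5.3167.

5.3167


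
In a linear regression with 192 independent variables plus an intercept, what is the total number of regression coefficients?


Each predictor gets one coefficient, plus one intercept.
Total parameters = 192 + 1 = 193.

193


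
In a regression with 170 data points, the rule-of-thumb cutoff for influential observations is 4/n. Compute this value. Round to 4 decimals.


Cook's distance cutoff = 4/n = 4/170.
= 0.0235.

0.0235
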